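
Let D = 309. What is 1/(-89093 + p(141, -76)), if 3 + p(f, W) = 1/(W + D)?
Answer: -233/20759367 ≈ -1.1224e-5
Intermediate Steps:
p(f, W) = -3 + 1/(309 + W) (p(f, W) = -3 + 1/(W + 309) = -3 + 1/(309 + W))
1/(-89093 + p(141, -76)) = 1/(-89093 + (-926 - 3*(-76))/(309 - 76)) = 1/(-89093 + (-926 + 228)/233) = 1/(-89093 + (1/233)*(-698)) = 1/(-89093 - 698/233) = 1/(-20759367/233) = -233/20759367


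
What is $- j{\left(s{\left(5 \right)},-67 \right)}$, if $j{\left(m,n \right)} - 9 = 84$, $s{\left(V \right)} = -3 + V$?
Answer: $-93$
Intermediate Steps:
$j{\left(m,n \right)} = 93$ ($j{\left(m,n \right)} = 9 + 84 = 93$)
$- j{\left(s{\left(5 \right)},-67 \right)} = \left(-1\right) 93 = -93$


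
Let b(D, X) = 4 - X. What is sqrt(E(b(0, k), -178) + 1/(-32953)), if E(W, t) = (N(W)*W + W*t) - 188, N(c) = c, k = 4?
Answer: I*sqrt(204149272245)/32953 ≈ 13.711*I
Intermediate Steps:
E(W, t) = -188 + W**2 + W*t (E(W, t) = (W*W + W*t) - 188 = (W**2 + W*t) - 188 = -188 + W**2 + W*t)
sqrt(E(b(0, k), -178) + 1/(-32953)) = sqrt((-188 + (4 - 1*4)**2 + (4 - 1*4)*(-178)) + 1/(-32953)) = sqrt((-188 + (4 - 4)**2 + (4 - 4)*(-178)) - 1/32953) = sqrt((-188 + 0**2 + 0*(-178)) - 1/32953) = sqrt((-188 + 0 + 0) - 1/32953) = sqrt(-188 - 1/32953) = sqrt(-6195165/32953) = I*sqrt(204149272245)/32953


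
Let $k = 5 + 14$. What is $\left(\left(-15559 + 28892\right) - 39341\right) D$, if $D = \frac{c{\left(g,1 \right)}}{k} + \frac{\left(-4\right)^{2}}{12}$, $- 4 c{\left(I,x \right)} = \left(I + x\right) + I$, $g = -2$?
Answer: $- \frac{2035126}{57} \approx -35704.0$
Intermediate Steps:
$c{\left(I,x \right)} = - \frac{I}{2} - \frac{x}{4}$ ($c{\left(I,x \right)} = - \frac{\left(I + x\right) + I}{4} = - \frac{x + 2 I}{4} = - \frac{I}{2} - \frac{x}{4}$)
$k = 19$
$D = \frac{313}{228}$ ($D = \frac{\left(- \frac{1}{2}\right) \left(-2\right) - \frac{1}{4}}{19} + \frac{\left(-4\right)^{2}}{12} = \left(1 - \frac{1}{4}\right) \frac{1}{19} + 16 \cdot \frac{1}{12} = \frac{3}{4} \cdot \frac{1}{19} + \frac{4}{3} = \frac{3}{76} + \frac{4}{3} = \frac{313}{228} \approx 1.3728$)
$\left(\left(-15559 + 28892\right) - 39341\right) D = \left(\left(-15559 + 28892\right) - 39341\right) \frac{313}{228} = \left(13333 - 39341\right) \frac{313}{228} = \left(-26008\right) \frac{313}{228} = - \frac{2035126}{57}$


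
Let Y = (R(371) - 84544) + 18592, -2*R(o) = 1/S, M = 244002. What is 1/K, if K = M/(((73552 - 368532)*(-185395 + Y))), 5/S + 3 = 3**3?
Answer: 37071523006/122001 ≈ 3.0386e+5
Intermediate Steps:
S = 5/24 (S = 5/(-3 + 3**3) = 5/(-3 + 27) = 5/24 ≈ 0.20833)
R(o) = -12/5 (R(o) = -1/(2*5/24) = -1/2*24/5 = -12/5)
Y = -329772/5 (Y = (-12/5 - 84544) + 18592 = -422732/5 + 18592 = -329772/5 ≈ -65954.)
K = 122001/37071523006 (K = 244002/(((73552 - 368532)*(-185395 - 329772/5))) = 244002/((-294980*(-1256747/5))) = 244002/74143046012 = 244002*(1/74143046012) = 122001/37071523006 ≈ 3.2910e-6)
1/K = 1/(122001/37071523006) = 37071523006/122001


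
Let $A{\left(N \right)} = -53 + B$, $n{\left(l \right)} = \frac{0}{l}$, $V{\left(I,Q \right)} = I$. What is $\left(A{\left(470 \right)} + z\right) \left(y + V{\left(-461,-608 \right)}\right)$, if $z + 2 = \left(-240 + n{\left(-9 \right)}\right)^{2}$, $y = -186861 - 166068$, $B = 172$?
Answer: $-20396610630$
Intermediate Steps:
$n{\left(l \right)} = 0$
$y = -352929$
$A{\left(N \right)} = 119$ ($A{\left(N \right)} = -53 + 172 = 119$)
$z = 57598$ ($z = -2 + \left(-240 + 0\right)^{2} = -2 + \left(-240\right)^{2} = -2 + 57600 = 57598$)
$\left(A{\left(470 \right)} + z\right) \left(y + V{\left(-461,-608 \right)}\right) = \left(119 + 57598\right) \left(-352929 - 461\right) = 57717 \left(-353390\right) = -20396610630$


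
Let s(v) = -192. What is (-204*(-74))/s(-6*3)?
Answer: -629/8 ≈ -78.625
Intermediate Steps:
(-204*(-74))/s(-6*3) = -204*(-74)/(-192) = 15096*(-1/192) = -629/8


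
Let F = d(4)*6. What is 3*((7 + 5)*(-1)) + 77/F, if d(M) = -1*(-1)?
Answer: -139/6 ≈ -23.167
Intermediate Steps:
d(M) = 1
F = 6 (F = 1*6 = 6)
3*((7 + 5)*(-1)) + 77/F = 3*((7 + 5)*(-1)) + 77/6 = 3*(12*(-1)) + 77*(1/6) = 3*(-12) + 77/6 = -36 + 77/6 = -139/6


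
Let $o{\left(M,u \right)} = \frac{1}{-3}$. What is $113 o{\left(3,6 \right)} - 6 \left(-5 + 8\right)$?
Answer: $- \frac{167}{3} \approx -55.667$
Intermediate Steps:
$o{\left(M,u \right)} = - \frac{1}{3}$
$113 o{\left(3,6 \right)} - 6 \left(-5 + 8\right) = 113 \left(- \frac{1}{3}\right) - 6 \left(-5 + 8\right) = - \frac{113}{3} - 18 = - \frac{167}{3}$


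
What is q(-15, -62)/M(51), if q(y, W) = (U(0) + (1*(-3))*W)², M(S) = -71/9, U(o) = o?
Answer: -311364/71 ≈ -4385.4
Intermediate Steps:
M(S) = -71/9 (M(S) = -71*⅑ = -71/9)
q(y, W) = 9*W² (q(y, W) = (0 + (1*(-3))*W)² = (0 - 3*W)² = (-3*W)² = 9*W²)
q(-15, -62)/M(51) = (9*(-62)²)/(-71/9) = (9*3844)*(-9/71) = 34596*(-9/71) = -311364/71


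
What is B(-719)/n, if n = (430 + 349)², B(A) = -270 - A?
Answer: 449/606841 ≈ 0.00073990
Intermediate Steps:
n = 606841 (n = 779² = 606841)
B(-719)/n = (-270 - 1*(-719))/606841 = (-270 + 719)*(1/606841) = 449*(1/606841) = 449/606841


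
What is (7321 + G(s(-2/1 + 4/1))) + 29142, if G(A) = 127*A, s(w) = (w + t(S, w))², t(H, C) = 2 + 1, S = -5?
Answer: 39638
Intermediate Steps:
t(H, C) = 3
s(w) = (3 + w)² (s(w) = (w + 3)² = (3 + w)²)
(7321 + G(s(-2/1 + 4/1))) + 29142 = (7321 + 127*(3 + (-2/1 + 4/1))²) + 29142 = (7321 + 127*(3 + (-2*1 + 4*1))²) + 29142 = (7321 + 127*(3 + (-2 + 4))²) + 29142 = (7321 + 127*(3 + 2)²) + 29142 = (7321 + 127*5²) + 29142 = (7321 + 127*25) + 29142 = (7321 + 3175) + 29142 = 10496 + 29142 = 39638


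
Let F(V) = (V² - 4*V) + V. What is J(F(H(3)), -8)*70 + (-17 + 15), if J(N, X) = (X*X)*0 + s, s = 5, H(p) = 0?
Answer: 348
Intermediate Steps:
F(V) = V² - 3*V
J(N, X) = 5 (J(N, X) = (X*X)*0 + 5 = X²*0 + 5 = 0 + 5 = 5)
J(F(H(3)), -8)*70 + (-17 + 15) = 5*70 + (-17 + 15) = 350 - 2 = 348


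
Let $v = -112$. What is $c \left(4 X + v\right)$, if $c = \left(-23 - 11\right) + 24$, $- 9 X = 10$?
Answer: $\frac{10480}{9} \approx 1164.4$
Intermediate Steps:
$X = - \frac{10}{9}$ ($X = \left(- \frac{1}{9}\right) 10 = - \frac{10}{9} \approx -1.1111$)
$c = -10$ ($c = -34 + 24 = -10$)
$c \left(4 X + v\right) = - 10 \left(4 \left(- \frac{10}{9}\right) - 112\right) = - 10 \left(- \frac{40}{9} - 112\right) = \left(-10\right) \left(- \frac{1048}{9}\right) = \frac{10480}{9}$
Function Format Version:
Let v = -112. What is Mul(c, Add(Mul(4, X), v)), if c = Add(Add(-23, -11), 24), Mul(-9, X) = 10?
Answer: Rational(10480, 9) ≈ 1164.4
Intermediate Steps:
X = Rational(-10, 9) (X = Mul(Rational(-1, 9), 10) = Rational(-10, 9) ≈ -1.1111)
c = -10 (c = Add(-34, 24) = -10)
Mul(c, Add(Mul(4, X), v)) = Mul(-10, Add(Mul(4, Rational(-10, 9)), -112)) = Mul(-10, Add(Rational(-40, 9), -112)) = Mul(-10, Rational(-1048, 9)) = Rational(10480, 9)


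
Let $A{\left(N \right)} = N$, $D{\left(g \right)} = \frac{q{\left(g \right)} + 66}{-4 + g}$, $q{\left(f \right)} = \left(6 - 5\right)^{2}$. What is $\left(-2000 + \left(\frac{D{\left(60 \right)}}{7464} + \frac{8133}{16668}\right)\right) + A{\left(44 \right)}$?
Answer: $- \frac{378443553379}{193526592} \approx -1955.5$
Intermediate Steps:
$q{\left(f \right)} = 1$ ($q{\left(f \right)} = 1^{2} = 1$)
$D{\left(g \right)} = \frac{67}{-4 + g}$ ($D{\left(g \right)} = \frac{1 + 66}{-4 + g} = \frac{67}{-4 + g}$)
$\left(-2000 + \left(\frac{D{\left(60 \right)}}{7464} + \frac{8133}{16668}\right)\right) + A{\left(44 \right)} = \left(-2000 + \left(\frac{67 \frac{1}{-4 + 60}}{7464} + \frac{8133}{16668}\right)\right) + 44 = \left(-2000 + \left(\frac{67}{56} \cdot \frac{1}{7464} + 8133 \cdot \frac{1}{16668}\right)\right) + 44 = \left(-2000 + \left(67 \cdot \frac{1}{56} \cdot \frac{1}{7464} + \frac{2711}{5556}\right)\right) + 44 = \left(-2000 + \left(\frac{67}{56} \cdot \frac{1}{7464} + \frac{2711}{5556}\right)\right) + 44 = \left(-2000 + \left(\frac{67}{417984} + \frac{2711}{5556}\right)\right) + 44 = \left(-2000 + \frac{94460573}{193526592}\right) + 44 = - \frac{386958723427}{193526592} + 44 = - \frac{378443553379}{193526592}$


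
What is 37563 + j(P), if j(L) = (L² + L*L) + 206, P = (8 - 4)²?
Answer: 38281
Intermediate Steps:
P = 16 (P = 4² = 16)
j(L) = 206 + 2*L² (j(L) = (L² + L²) + 206 = 2*L² + 206 = 206 + 2*L²)
37563 + j(P) = 37563 + (206 + 2*16²) = 37563 + (206 + 2*256) = 37563 + (206 + 512) = 37563 + 718 = 38281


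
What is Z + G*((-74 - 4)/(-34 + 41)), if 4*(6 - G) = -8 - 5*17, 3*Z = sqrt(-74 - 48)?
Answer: -4563/14 + I*sqrt(122)/3 ≈ -325.93 + 3.6818*I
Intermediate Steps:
Z = I*sqrt(122)/3 (Z = sqrt(-74 - 48)/3 = sqrt(-122)/3 = (I*sqrt(122))/3 = I*sqrt(122)/3 ≈ 3.6818*I)
G = 117/4 (G = 6 - (-8 - 5*17)/4 = 6 - (-8 - 1*85)/4 = 6 - (-8 - 85)/4 = 6 - 1/4*(-93) = 6 + 93/4 = 117/4 ≈ 29.250)
Z + G*((-74 - 4)/(-34 + 41)) = I*sqrt(122)/3 + 117*((-74 - 4)/(-34 + 41))/4 = I*sqrt(122)/3 + 117*(-78/7)/4 = I*sqrt(122)/3 + 117*(-78*1/7)/4 = I*sqrt(122)/3 + (117/4)*(-78/7) = I*sqrt(122)/3 - 4563/14 = -4563/14 + I*sqrt(122)/3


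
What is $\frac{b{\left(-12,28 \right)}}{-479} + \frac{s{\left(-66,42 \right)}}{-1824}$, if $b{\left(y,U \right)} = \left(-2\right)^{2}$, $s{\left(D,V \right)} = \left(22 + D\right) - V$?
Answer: $\frac{16949}{436848} \approx 0.038798$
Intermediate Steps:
$s{\left(D,V \right)} = 22 + D - V$
$b{\left(y,U \right)} = 4$
$\frac{b{\left(-12,28 \right)}}{-479} + \frac{s{\left(-66,42 \right)}}{-1824} = \frac{4}{-479} + \frac{22 - 66 - 42}{-1824} = 4 \left(- \frac{1}{479}\right) + \left(22 - 66 - 42\right) \left(- \frac{1}{1824}\right) = - \frac{4}{479} - - \frac{43}{912} = - \frac{4}{479} + \frac{43}{912} = \frac{16949}{436848}$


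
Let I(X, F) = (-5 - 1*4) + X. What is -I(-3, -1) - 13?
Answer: -1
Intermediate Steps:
I(X, F) = -9 + X (I(X, F) = (-5 - 4) + X = -9 + X)
-I(-3, -1) - 13 = -(-9 - 3) - 13 = -1*(-12) - 13 = 12 - 13 = -1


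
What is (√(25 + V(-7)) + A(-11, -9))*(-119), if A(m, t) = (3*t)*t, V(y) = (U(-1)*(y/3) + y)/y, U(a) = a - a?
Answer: -28917 - 119*√26 ≈ -29524.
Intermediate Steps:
U(a) = 0
V(y) = 1 (V(y) = (0*(y/3) + y)/y = (0 + y)/y = y/y = 1)
A(m, t) = 3*t²
(√(25 + V(-7)) + A(-11, -9))*(-119) = (√(25 + 1) + 3*(-9)²)*(-119) = (√26 + 3*81)*(-119) = (√26 + 243)*(-119) = (243 + √26)*(-119) = -28917 - 119*√26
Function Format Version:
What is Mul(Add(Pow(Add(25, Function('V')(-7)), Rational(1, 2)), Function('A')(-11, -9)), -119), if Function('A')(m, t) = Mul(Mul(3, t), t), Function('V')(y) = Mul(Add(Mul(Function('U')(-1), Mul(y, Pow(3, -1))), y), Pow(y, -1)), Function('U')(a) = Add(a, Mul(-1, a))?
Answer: Add(-28917, Mul(-119, Pow(26, Rational(1, 2)))) ≈ -29524.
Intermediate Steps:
Function('U')(a) = 0
Function('V')(y) = 1 (Function('V')(y) = Mul(Add(Mul(0, Mul(y, Pow(3, -1))), y), Pow(y, -1)) = Mul(Add(Mul(0, Mul(y, Rational(1, 3))), y), Pow(y, -1)) = Mul(Add(Mul(0, Mul(Rational(1, 3), y)), y), Pow(y, -1)) = Mul(Add(0, y), Pow(y, -1)) = Mul(y, Pow(y, -1)) = 1)
Function('A')(m, t) = Mul(3, Pow(t, 2))
Mul(Add(Pow(Add(25, Function('V')(-7)), Rational(1, 2)), Function('A')(-11, -9)), -119) = Mul(Add(Pow(Add(25, 1), Rational(1, 2)), Mul(3, Pow(-9, 2))), -119) = Mul(Add(Pow(26, Rational(1, 2)), Mul(3, 81)), -119) = Mul(Add(Pow(26, Rational(1, 2)), 243), -119) = Mul(Add(243, Pow(26, Rational(1, 2))), -119) = Add(-28917, Mul(-119, Pow(26, Rational(1, 2))))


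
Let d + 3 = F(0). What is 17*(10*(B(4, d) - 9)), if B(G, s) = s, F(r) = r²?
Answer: -2040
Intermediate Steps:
d = -3 (d = -3 + 0² = -3 + 0 = -3)
17*(10*(B(4, d) - 9)) = 17*(10*(-3 - 9)) = 17*(10*(-12)) = 17*(-120) = -2040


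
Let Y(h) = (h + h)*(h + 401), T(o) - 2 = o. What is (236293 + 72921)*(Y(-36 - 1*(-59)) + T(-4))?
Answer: 6030291428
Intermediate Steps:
T(o) = 2 + o
Y(h) = 2*h*(401 + h) (Y(h) = (2*h)*(401 + h) = 2*h*(401 + h))
(236293 + 72921)*(Y(-36 - 1*(-59)) + T(-4)) = (236293 + 72921)*(2*(-36 - 1*(-59))*(401 + (-36 - 1*(-59))) + (2 - 4)) = 309214*(2*(-36 + 59)*(401 + (-36 + 59)) - 2) = 309214*(2*23*(401 + 23) - 2) = 309214*(2*23*424 - 2) = 309214*(19504 - 2) = 309214*19502 = 6030291428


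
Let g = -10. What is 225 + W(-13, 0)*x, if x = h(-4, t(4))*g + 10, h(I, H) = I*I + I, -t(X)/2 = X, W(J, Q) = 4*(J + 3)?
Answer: 4625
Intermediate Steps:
W(J, Q) = 12 + 4*J (W(J, Q) = 4*(3 + J) = 12 + 4*J)
t(X) = -2*X
h(I, H) = I + I² (h(I, H) = I² + I = I + I²)
x = -110 (x = -4*(1 - 4)*(-10) + 10 = -4*(-3)*(-10) + 10 = 12*(-10) + 10 = -120 + 10 = -110)
225 + W(-13, 0)*x = 225 + (12 + 4*(-13))*(-110) = 225 + (12 - 52)*(-110) = 225 - 40*(-110) = 225 + 4400 = 4625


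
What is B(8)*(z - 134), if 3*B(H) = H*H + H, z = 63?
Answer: -1704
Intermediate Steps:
B(H) = H/3 + H**2/3 (B(H) = (H*H + H)/3 = (H**2 + H)/3 = (H + H**2)/3 = H/3 + H**2/3)
B(8)*(z - 134) = ((1/3)*8*(1 + 8))*(63 - 134) = ((1/3)*8*9)*(-71) = 24*(-71) = -1704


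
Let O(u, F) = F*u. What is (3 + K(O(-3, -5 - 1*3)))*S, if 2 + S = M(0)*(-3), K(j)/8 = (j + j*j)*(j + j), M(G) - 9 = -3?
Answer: -4608060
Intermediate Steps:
M(G) = 6 (M(G) = 9 - 3 = 6)
K(j) = 16*j*(j + j²) (K(j) = 8*((j + j*j)*(j + j)) = 8*((j + j²)*(2*j)) = 8*(2*j*(j + j²)) = 16*j*(j + j²))
S = -20 (S = -2 + 6*(-3) = -2 - 18 = -20)
(3 + K(O(-3, -5 - 1*3)))*S = (3 + 16*((-5 - 1*3)*(-3))²*(1 + (-5 - 1*3)*(-3)))*(-20) = (3 + 16*((-5 - 3)*(-3))²*(1 + (-5 - 3)*(-3)))*(-20) = (3 + 16*(-8*(-3))²*(1 - 8*(-3)))*(-20) = (3 + 16*24²*(1 + 24))*(-20) = (3 + 16*576*25)*(-20) = (3 + 230400)*(-20) = 230403*(-20) = -4608060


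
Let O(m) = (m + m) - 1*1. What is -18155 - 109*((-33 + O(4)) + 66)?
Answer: -22515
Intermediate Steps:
O(m) = -1 + 2*m (O(m) = 2*m - 1 = -1 + 2*m)
-18155 - 109*((-33 + O(4)) + 66) = -18155 - 109*((-33 + (-1 + 2*4)) + 66) = -18155 - 109*((-33 + (-1 + 8)) + 66) = -18155 - 109*((-33 + 7) + 66) = -18155 - 109*(-26 + 66) = -18155 - 109*40 = -18155 - 4360 = -22515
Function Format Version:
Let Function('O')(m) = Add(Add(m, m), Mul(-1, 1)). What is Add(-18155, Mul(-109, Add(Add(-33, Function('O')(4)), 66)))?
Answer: -22515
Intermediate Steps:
Function('O')(m) = Add(-1, Mul(2, m)) (Function('O')(m) = Add(Mul(2, m), -1) = Add(-1, Mul(2, m)))
Add(-18155, Mul(-109, Add(Add(-33, Function('O')(4)), 66))) = Add(-18155, Mul(-109, Add(Add(-33, Add(-1, Mul(2, 4))), 66))) = Add(-18155, Mul(-109, Add(Add(-33, Add(-1, 8)), 66))) = Add(-18155, Mul(-109, Add(Add(-33, 7), 66))) = Add(-18155, Mul(-109, Add(-26, 66))) = Add(-18155, Mul(-109, 40)) = Add(-18155, -4360) = -22515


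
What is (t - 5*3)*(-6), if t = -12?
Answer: 162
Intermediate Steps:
(t - 5*3)*(-6) = (-12 - 5*3)*(-6) = (-12 - 15)*(-6) = -27*(-6) = 162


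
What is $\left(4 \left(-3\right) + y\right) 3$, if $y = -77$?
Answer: $-267$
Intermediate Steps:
$\left(4 \left(-3\right) + y\right) 3 = \left(4 \left(-3\right) - 77\right) 3 = \left(-12 - 77\right) 3 = \left(-89\right) 3 = -267$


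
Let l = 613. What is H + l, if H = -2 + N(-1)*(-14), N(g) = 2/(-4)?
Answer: 618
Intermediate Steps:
N(g) = -1/2 (N(g) = 2*(-1/4) = -1/2)
H = 5 (H = -2 - 1/2*(-14) = -2 + 7 = 5)
H + l = 5 + 613 = 618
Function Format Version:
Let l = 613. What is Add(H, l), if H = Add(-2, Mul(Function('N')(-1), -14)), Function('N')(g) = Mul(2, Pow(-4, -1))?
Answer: 618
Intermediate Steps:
Function('N')(g) = Rational(-1, 2) (Function('N')(g) = Mul(2, Rational(-1, 4)) = Rational(-1, 2))
H = 5 (H = Add(-2, Mul(Rational(-1, 2), -14)) = Add(-2, 7) = 5)
Add(H, l) = Add(5, 613) = 618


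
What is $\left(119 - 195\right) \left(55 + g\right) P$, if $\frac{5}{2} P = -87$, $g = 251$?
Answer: $\frac{4046544}{5} \approx 8.0931 \cdot 10^{5}$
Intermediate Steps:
$P = - \frac{174}{5}$ ($P = \frac{2}{5} \left(-87\right) = - \frac{174}{5} \approx -34.8$)
$\left(119 - 195\right) \left(55 + g\right) P = \left(119 - 195\right) \left(55 + 251\right) \left(- \frac{174}{5}\right) = \left(-76\right) 306 \left(- \frac{174}{5}\right) = \left(-23256\right) \left(- \frac{174}{5}\right) = \frac{4046544}{5}$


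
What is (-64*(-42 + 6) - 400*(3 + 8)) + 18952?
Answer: 16856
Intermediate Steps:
(-64*(-42 + 6) - 400*(3 + 8)) + 18952 = (-64*(-36) - 400*11) + 18952 = (2304 - 4400) + 18952 = -2096 + 18952 = 16856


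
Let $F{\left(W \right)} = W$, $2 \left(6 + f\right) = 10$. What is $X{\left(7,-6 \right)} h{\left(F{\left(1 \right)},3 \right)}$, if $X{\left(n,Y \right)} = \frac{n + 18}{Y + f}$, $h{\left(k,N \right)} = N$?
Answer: $- \frac{75}{7} \approx -10.714$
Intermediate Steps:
$f = -1$ ($f = -6 + \frac{1}{2} \cdot 10 = -6 + 5 = -1$)
$X{\left(n,Y \right)} = \frac{18 + n}{-1 + Y}$ ($X{\left(n,Y \right)} = \frac{n + 18}{Y - 1} = \frac{18 + n}{-1 + Y}$)
$X{\left(7,-6 \right)} h{\left(F{\left(1 \right)},3 \right)} = \frac{18 + 7}{-1 - 6} \cdot 3 = \frac{1}{-7} \cdot 25 \cdot 3 = \left(- \frac{1}{7}\right) 25 \cdot 3 = \left(- \frac{25}{7}\right) 3 = - \frac{75}{7}$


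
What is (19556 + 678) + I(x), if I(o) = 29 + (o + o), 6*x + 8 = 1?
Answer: 60782/3 ≈ 20261.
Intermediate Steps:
x = -7/6 (x = -4/3 + (⅙)*1 = -4/3 + ⅙ = -7/6 ≈ -1.1667)
I(o) = 29 + 2*o
(19556 + 678) + I(x) = (19556 + 678) + (29 + 2*(-7/6)) = 20234 + (29 - 7/3) = 20234 + 80/3 = 60782/3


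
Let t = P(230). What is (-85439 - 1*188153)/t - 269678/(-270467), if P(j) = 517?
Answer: -6714380358/12711949 ≈ -528.19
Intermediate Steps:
t = 517
(-85439 - 1*188153)/t - 269678/(-270467) = (-85439 - 1*188153)/517 - 269678/(-270467) = (-85439 - 188153)*(1/517) - 269678*(-1/270467) = -273592*1/517 + 269678/270467 = -24872/47 + 269678/270467 = -6714380358/12711949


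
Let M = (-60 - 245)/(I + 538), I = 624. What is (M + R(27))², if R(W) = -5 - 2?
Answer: 71216721/1350244 ≈ 52.744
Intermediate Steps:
M = -305/1162 (M = (-60 - 245)/(624 + 538) = -305/1162 ≈ -0.26248)
R(W) = -7
(M + R(27))² = (-305/1162 - 7)² = (-8439/1162)² = 71216721/1350244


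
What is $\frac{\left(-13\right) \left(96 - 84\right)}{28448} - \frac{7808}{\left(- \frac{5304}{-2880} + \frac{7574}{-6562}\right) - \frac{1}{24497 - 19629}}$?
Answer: $- \frac{26607852041735313}{2341953201784} \approx -11361.0$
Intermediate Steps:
$\frac{\left(-13\right) \left(96 - 84\right)}{28448} - \frac{7808}{\left(- \frac{5304}{-2880} + \frac{7574}{-6562}\right) - \frac{1}{24497 - 19629}} = \left(-13\right) 12 \cdot \frac{1}{28448} - \frac{7808}{\left(\left(-5304\right) \left(- \frac{1}{2880}\right) + 7574 \left(- \frac{1}{6562}\right)\right) - \frac{1}{4868}} = \left(-156\right) \frac{1}{28448} - \frac{7808}{\left(\frac{221}{120} - \frac{3787}{3281}\right) - \frac{1}{4868}} = - \frac{39}{7112} - \frac{7808}{\frac{270661}{393720} - \frac{1}{4868}} = - \frac{39}{7112} - \frac{7808}{\frac{329296007}{479157240}} = - \frac{39}{7112} - \frac{3741259729920}{329296007} = - \frac{26607852041735313}{2341953201784}$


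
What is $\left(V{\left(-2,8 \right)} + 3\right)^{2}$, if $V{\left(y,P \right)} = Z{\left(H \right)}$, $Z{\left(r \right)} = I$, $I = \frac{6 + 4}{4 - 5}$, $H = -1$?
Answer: $49$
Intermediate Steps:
$I = -10$ ($I = \frac{10}{-1} = 10 \left(-1\right) = -10$)
$Z{\left(r \right)} = -10$
$V{\left(y,P \right)} = -10$
$\left(V{\left(-2,8 \right)} + 3\right)^{2} = \left(-10 + 3\right)^{2} = \left(-7\right)^{2} = 49$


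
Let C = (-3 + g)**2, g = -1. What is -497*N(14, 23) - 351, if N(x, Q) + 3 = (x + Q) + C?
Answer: -25201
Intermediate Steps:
C = 16 (C = (-3 - 1)**2 = (-4)**2 = 16)
N(x, Q) = 13 + Q + x (N(x, Q) = -3 + ((x + Q) + 16) = -3 + ((Q + x) + 16) = -3 + (16 + Q + x) = 13 + Q + x)
-497*N(14, 23) - 351 = -497*(13 + 23 + 14) - 351 = -497*50 - 351 = -24850 - 351 = -25201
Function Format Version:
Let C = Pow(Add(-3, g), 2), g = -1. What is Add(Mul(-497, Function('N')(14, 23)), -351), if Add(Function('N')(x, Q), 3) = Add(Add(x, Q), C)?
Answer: -25201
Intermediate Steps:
C = 16 (C = Pow(Add(-3, -1), 2) = Pow(-4, 2) = 16)
Function('N')(x, Q) = Add(13, Q, x) (Function('N')(x, Q) = Add(-3, Add(Add(x, Q), 16)) = Add(-3, Add(Add(Q, x), 16)) = Add(-3, Add(16, Q, x)) = Add(13, Q, x))
Add(Mul(-497, Function('N')(14, 23)), -351) = Add(Mul(-497, Add(13, 23, 14)), -351) = Add(Mul(-497, 50), -351) = Add(-24850, -351) = -25201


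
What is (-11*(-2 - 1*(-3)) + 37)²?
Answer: 676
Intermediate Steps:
(-11*(-2 - 1*(-3)) + 37)² = (-11*(-2 + 3) + 37)² = (-11*1 + 37)² = (-11 + 37)² = 26² = 676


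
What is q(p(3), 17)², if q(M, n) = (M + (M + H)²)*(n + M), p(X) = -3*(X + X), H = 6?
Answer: 15876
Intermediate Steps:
p(X) = -6*X
q(M, n) = (M + n)*(M + (6 + M)²) (q(M, n) = (M + (M + 6)²)*(n + M) = (M + (6 + M)²)*(M + n) = (M + n)*(M + (6 + M)²))
q(p(3), 17)² = ((-6*3)² - 6*3*17 + (-6*3)*(6 - 6*3)² + 17*(6 - 6*3)²)² = ((-18)² - 18*17 - 18*(6 - 18)² + 17*(6 - 18)²)² = (324 - 306 - 18*(-12)² + 17*(-12)²)² = (324 - 306 - 18*144 + 17*144)² = (324 - 306 - 2592 + 2448)² = (-126)² = 15876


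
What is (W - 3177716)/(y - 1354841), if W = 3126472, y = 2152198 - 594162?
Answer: -51244/203195 ≈ -0.25219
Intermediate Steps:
y = 1558036
(W - 3177716)/(y - 1354841) = (3126472 - 3177716)/(1558036 - 1354841) = -51244/203195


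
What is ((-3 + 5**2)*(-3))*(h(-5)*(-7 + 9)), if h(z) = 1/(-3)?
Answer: 44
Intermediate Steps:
h(z) = -1/3
((-3 + 5**2)*(-3))*(h(-5)*(-7 + 9)) = ((-3 + 5**2)*(-3))*(-(-7 + 9)/3) = ((-3 + 25)*(-3))*(-1/3*2) = (22*(-3))*(-2/3) = -66*(-2/3) = 44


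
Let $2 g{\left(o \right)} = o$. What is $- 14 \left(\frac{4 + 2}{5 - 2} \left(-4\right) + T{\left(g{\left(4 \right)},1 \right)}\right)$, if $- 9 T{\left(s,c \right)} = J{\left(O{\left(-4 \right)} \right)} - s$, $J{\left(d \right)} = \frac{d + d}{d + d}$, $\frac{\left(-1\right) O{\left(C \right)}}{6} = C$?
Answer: $\frac{994}{9} \approx 110.44$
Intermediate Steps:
$O{\left(C \right)} = - 6 C$
$g{\left(o \right)} = \frac{o}{2}$
$J{\left(d \right)} = 1$ ($J{\left(d \right)} = \frac{2 d}{2 d} = 2 d \frac{1}{2 d} = 1$)
$T{\left(s,c \right)} = - \frac{1}{9} + \frac{s}{9}$ ($T{\left(s,c \right)} = - \frac{1 - s}{9} = - \frac{1}{9} + \frac{s}{9}$)
$- 14 \left(\frac{4 + 2}{5 - 2} \left(-4\right) + T{\left(g{\left(4 \right)},1 \right)}\right) = - 14 \left(\frac{4 + 2}{5 - 2} \left(-4\right) - \left(\frac{1}{9} - \frac{\frac{1}{2} \cdot 4}{9}\right)\right) = - 14 \left(\frac{6}{3} \left(-4\right) + \left(- \frac{1}{9} + \frac{1}{9} \cdot 2\right)\right) = - 14 \left(6 \cdot \frac{1}{3} \left(-4\right) + \left(- \frac{1}{9} + \frac{2}{9}\right)\right) = - 14 \left(2 \left(-4\right) + \frac{1}{9}\right) = - 14 \left(-8 + \frac{1}{9}\right) = \left(-14\right) \left(- \frac{71}{9}\right) = \frac{994}{9}$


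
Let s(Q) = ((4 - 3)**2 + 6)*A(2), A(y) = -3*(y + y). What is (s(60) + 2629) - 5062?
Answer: -2517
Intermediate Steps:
A(y) = -6*y
s(Q) = -84 (s(Q) = ((4 - 3)**2 + 6)*(-6*2) = (1**2 + 6)*(-12) = (1 + 6)*(-12) = 7*(-12) = -84)
(s(60) + 2629) - 5062 = (-84 + 2629) - 5062 = 2545 - 5062 = -2517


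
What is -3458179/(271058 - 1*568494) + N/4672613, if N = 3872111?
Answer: 17310437359123/1389803320268 ≈ 12.455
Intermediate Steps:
-3458179/(271058 - 1*568494) + N/4672613 = -3458179/(271058 - 1*568494) + 3872111/4672613 = -3458179/(271058 - 568494) + 3872111*(1/4672613) = -3458179/(-297436) + 3872111/4672613 = -3458179*(-1/297436) + 3872111/4672613 = 3458179/297436 + 3872111/4672613 = 17310437359123/1389803320268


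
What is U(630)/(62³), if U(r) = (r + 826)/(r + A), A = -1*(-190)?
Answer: 91/12214310 ≈ 7.4503e-6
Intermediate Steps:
A = 190
U(r) = (826 + r)/(190 + r) (U(r) = (r + 826)/(r + 190) = (826 + r)/(190 + r))
U(630)/(62³) = ((826 + 630)/(190 + 630))/(62³) = (1456/820)/238328 = ((1/820)*1456)*(1/238328) = (364/205)*(1/238328) = 91/12214310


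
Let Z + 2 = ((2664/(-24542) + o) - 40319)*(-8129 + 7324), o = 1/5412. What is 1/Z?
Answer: 9487236/307926082593143 ≈ 3.0810e-8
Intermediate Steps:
o = 1/5412 ≈ 0.00018477
Z = 307926082593143/9487236 (Z = -2 + ((2664/(-24542) + 1/5412) - 40319)*(-8129 + 7324) = -2 + ((2664*(-1/24542) + 1/5412) - 40319)*(-805) = -2 + ((-1332/12271 + 1/5412) - 40319)*(-805) = -2 + (-7196513/66410652 - 40319)*(-805) = -2 - 2677618274501/66410652*(-805) = -2 + 307926101567615/9487236 = 307926082593143/9487236 ≈ 3.2457e+7)
1/Z = 1/(307926082593143/9487236) = 9487236/307926082593143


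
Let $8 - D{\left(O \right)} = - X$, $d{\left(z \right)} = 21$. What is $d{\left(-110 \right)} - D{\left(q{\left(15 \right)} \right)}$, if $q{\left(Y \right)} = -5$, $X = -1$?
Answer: $14$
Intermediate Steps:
$D{\left(O \right)} = 7$ ($D{\left(O \right)} = 8 - \left(-1\right) \left(-1\right) = 8 - 1 = 7$)
$d{\left(-110 \right)} - D{\left(q{\left(15 \right)} \right)} = 21 - 7 = 14$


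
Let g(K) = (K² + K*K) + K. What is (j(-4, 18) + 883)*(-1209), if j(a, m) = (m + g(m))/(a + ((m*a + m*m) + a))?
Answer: -65327106/61 ≈ -1.0709e+6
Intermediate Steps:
g(K) = K + 2*K² (g(K) = (K² + K²) + K = 2*K² + K = K + 2*K²)
j(a, m) = (m + m*(1 + 2*m))/(m² + 2*a + a*m) (j(a, m) = (m + m*(1 + 2*m))/(a + ((m*a + m*m) + a)) = (m + m*(1 + 2*m))/(a + ((a*m + m²) + a)) = (m + m*(1 + 2*m))/(a + ((m² + a*m) + a)) = (m + m*(1 + 2*m))/(a + (a + m² + a*m)) = (m + m*(1 + 2*m))/(m² + 2*a + a*m))
(j(-4, 18) + 883)*(-1209) = (2*18*(1 + 18)/(18² + 2*(-4) - 4*18) + 883)*(-1209) = (2*18*19/(324 - 8 - 72) + 883)*(-1209) = (2*18*19/244 + 883)*(-1209) = (2*18*(1/244)*19 + 883)*(-1209) = (171/61 + 883)*(-1209) = (54034/61)*(-1209) = -65327106/61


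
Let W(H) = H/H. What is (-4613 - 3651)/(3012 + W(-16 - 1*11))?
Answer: -8264/3013 ≈ -2.7428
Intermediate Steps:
W(H) = 1
(-4613 - 3651)/(3012 + W(-16 - 1*11)) = (-4613 - 3651)/(3012 + 1) = -8264/3013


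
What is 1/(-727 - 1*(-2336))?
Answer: 1/1609 ≈ 0.00062150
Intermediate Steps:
1/(-727 - 1*(-2336)) = 1/(-727 + 2336) = 1/1609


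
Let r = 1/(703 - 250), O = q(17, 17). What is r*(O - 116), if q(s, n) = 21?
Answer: -95/453 ≈ -0.20971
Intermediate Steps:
O = 21
r = 1/453 ≈ 0.0022075
r*(O - 116) = (21 - 116)/453 = (1/453)*(-95) = -95/453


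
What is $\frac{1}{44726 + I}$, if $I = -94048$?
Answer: $- \frac{1}{49322} \approx -2.0275 \cdot 10^{-5}$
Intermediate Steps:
$\frac{1}{44726 + I} = \frac{1}{44726 - 94048} = \frac{1}{-49322} = - \frac{1}{49322}$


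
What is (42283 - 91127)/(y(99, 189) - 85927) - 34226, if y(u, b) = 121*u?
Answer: -632723851/18487 ≈ -34225.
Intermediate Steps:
(42283 - 91127)/(y(99, 189) - 85927) - 34226 = (42283 - 91127)/(121*99 - 85927) - 34226 = -48844/(11979 - 85927) - 34226 = -48844/(-73948) - 34226 = -48844*(-1/73948) - 34226 = 12211/18487 - 34226 = -632723851/18487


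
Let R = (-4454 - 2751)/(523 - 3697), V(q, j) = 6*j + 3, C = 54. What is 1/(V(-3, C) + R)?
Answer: 3174/1045103 ≈ 0.0030370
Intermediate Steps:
V(q, j) = 3 + 6*j
R = 7205/3174 (R = -7205/(-3174) = -7205*(-1/3174) = 7205/3174 ≈ 2.2700)
1/(V(-3, C) + R) = 1/((3 + 6*54) + 7205/3174) = 1/((3 + 324) + 7205/3174) = 1/(327 + 7205/3174) = 1/(1045103/3174) = 3174/1045103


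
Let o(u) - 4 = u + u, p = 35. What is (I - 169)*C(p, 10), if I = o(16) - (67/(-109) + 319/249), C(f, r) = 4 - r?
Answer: 7255682/9047 ≈ 802.00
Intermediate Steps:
o(u) = 4 + 2*u (o(u) = 4 + (u + u) = 4 + 2*u)
I = 958988/27141 (I = (4 + 2*16) - (67/(-109) + 319/249) = (4 + 32) - (67*(-1/109) + 319*(1/249)) = 36 - (-67/109 + 319/249) = 36 - 1*18088/27141 = 36 - 18088/27141 = 958988/27141 ≈ 35.334)
(I - 169)*C(p, 10) = (958988/27141 - 169)*(4 - 1*10) = -3627841*(4 - 10)/27141 = -3627841/27141*(-6) = 7255682/9047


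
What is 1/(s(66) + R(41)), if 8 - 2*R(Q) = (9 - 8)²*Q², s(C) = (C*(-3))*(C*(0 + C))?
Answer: -2/1726649 ≈ -1.1583e-6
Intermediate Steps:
s(C) = -3*C³ (s(C) = (-3*C)*(C*C) = (-3*C)*C² = -3*C³)
R(Q) = 4 - Q²/2 (R(Q) = 4 - (9 - 8)²*Q²/2 = 4 - 1²*Q²/2 = 4 - Q²/2)
1/(s(66) + R(41)) = 1/(-3*66³ + (4 - ½*41²)) = 1/(-3*287496 + (4 - ½*1681)) = 1/(-862488 + (4 - 1681/2)) = 1/(-862488 - 1673/2) = 1/(-1726649/2) = -2/1726649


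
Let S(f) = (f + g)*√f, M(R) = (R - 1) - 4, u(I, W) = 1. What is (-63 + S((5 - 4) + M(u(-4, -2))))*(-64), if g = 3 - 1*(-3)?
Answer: 4032 - 192*I*√3 ≈ 4032.0 - 332.55*I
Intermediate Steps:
g = 6 (g = 3 + 3 = 6)
M(R) = -5 + R (M(R) = (-1 + R) - 4 = -5 + R)
S(f) = √f*(6 + f) (S(f) = (f + 6)*√f = (6 + f)*√f = √f*(6 + f))
(-63 + S((5 - 4) + M(u(-4, -2))))*(-64) = (-63 + √((5 - 4) + (-5 + 1))*(6 + ((5 - 4) + (-5 + 1))))*(-64) = (-63 + √(1 - 4)*(6 + (1 - 4)))*(-64) = (-63 + √(-3)*(6 - 3))*(-64) = (-63 + (I*√3)*3)*(-64) = (-63 + 3*I*√3)*(-64) = 4032 - 192*I*√3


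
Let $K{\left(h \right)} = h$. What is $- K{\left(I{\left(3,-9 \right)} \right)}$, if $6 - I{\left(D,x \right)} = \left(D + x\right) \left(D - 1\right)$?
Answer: $-18$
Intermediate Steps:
$I{\left(D,x \right)} = 6 - \left(-1 + D\right) \left(D + x\right)$ ($I{\left(D,x \right)} = 6 - \left(D + x\right) \left(D - 1\right) = 6 - \left(D + x\right) \left(-1 + D\right) = 6 - \left(-1 + D\right) \left(D + x\right)$)
$- K{\left(I{\left(3,-9 \right)} \right)} = - (6 + 3 - 9 - 3^{2} - 3 \left(-9\right)) = - (6 + 3 - 9 - 9 + 27) = \left(-1\right) 18 = -18$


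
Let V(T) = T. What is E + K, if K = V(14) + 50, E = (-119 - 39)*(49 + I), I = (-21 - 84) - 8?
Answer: 10176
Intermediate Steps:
I = -113 (I = -105 - 8 = -113)
E = 10112 (E = (-119 - 39)*(49 - 113) = -158*(-64) = 10112)
K = 64 (K = 14 + 50 = 64)
E + K = 10112 + 64 = 10176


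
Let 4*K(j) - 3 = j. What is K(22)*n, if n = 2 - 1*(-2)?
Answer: 25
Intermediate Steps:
K(j) = 3/4 + j/4
n = 4 (n = 2 + 2 = 4)
K(22)*n = (3/4 + (1/4)*22)*4 = (3/4 + 11/2)*4 = (25/4)*4 = 25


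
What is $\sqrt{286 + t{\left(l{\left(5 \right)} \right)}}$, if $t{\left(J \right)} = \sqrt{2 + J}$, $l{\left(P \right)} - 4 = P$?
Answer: $\sqrt{286 + \sqrt{11}} \approx 17.009$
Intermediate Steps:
$l{\left(P \right)} = 4 + P$
$\sqrt{286 + t{\left(l{\left(5 \right)} \right)}} = \sqrt{286 + \sqrt{2 + \left(4 + 5\right)}} = \sqrt{286 + \sqrt{2 + 9}} = \sqrt{286 + \sqrt{11}}$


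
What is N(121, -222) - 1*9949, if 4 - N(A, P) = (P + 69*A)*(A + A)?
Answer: -1976679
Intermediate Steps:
N(A, P) = 4 - 2*A*(P + 69*A) (N(A, P) = 4 - (P + 69*A)*(A + A) = 4 - (P + 69*A)*2*A = 4 - 2*A*(P + 69*A))
N(121, -222) - 1*9949 = (4 - 138*121² - 2*121*(-222)) - 1*9949 = (4 - 138*14641 + 53724) - 9949 = (4 - 2020458 + 53724) - 9949 = -1966730 - 9949 = -1976679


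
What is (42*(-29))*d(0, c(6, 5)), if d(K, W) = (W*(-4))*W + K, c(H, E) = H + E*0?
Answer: 175392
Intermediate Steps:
c(H, E) = H (c(H, E) = H + 0 = H)
d(K, W) = K - 4*W² (d(K, W) = (-4*W)*W + K = -4*W² + K = K - 4*W²)
(42*(-29))*d(0, c(6, 5)) = (42*(-29))*(0 - 4*6²) = -1218*(0 - 4*36) = -1218*(0 - 144) = -1218*(-144) = 175392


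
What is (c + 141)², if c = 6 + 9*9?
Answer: 51984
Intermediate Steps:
c = 87 (c = 6 + 81 = 87)
(c + 141)² = (87 + 141)² = 228² = 51984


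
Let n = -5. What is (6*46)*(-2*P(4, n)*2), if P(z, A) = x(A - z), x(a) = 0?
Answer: 0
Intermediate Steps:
P(z, A) = 0
(6*46)*(-2*P(4, n)*2) = (6*46)*(-2*0*2) = 276*(0*2) = 276*0 = 0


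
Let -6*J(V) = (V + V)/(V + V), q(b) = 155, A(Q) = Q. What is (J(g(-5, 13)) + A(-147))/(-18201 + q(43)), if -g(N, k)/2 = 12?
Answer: 883/108276 ≈ 0.0081551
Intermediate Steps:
g(N, k) = -24 (g(N, k) = -2*12 = -24)
J(V) = -1/6 (J(V) = -(V + V)/(6*(V + V)) = -2*V/(6*(2*V)) = -2*V*1/(2*V)/6 = -1/6*1 = -1/6)
(J(g(-5, 13)) + A(-147))/(-18201 + q(43)) = (-1/6 - 147)/(-18201 + 155) = -883/6/(-18046) = -883/6*(-1/18046) = 883/108276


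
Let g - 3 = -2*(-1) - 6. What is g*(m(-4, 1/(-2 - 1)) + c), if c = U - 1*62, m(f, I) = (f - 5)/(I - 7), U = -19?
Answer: 1755/22 ≈ 79.773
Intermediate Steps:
m(f, I) = (-5 + f)/(-7 + I)
g = -1 (g = 3 + (-2*(-1) - 6) = 3 + (2 - 6) = 3 - 4 = -1)
c = -81 (c = -19 - 1*62 = -19 - 62 = -81)
g*(m(-4, 1/(-2 - 1)) + c) = -((-5 - 4)/(-7 + 1/(-2 - 1)) - 81) = -(-9/(-7 + 1/(-3)) - 81) = -(-9/(-7 - ⅓) - 81) = -(-9/(-22/3) - 81) = -(-3/22*(-9) - 81) = -(27/22 - 81) = -1*(-1755/22) = 1755/22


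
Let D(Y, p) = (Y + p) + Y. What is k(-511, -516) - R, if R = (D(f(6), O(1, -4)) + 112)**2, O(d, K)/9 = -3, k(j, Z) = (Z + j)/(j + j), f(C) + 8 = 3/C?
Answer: -5006773/1022 ≈ -4899.0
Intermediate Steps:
f(C) = -8 + 3/C
k(j, Z) = (Z + j)/(2*j) (k(j, Z) = (Z + j)/((2*j)) = (Z + j)*(1/(2*j)) = (Z + j)/(2*j))
O(d, K) = -27 (O(d, K) = 9*(-3) = -27)
D(Y, p) = p + 2*Y
R = 4900 (R = ((-27 + 2*(-8 + 3/6)) + 112)**2 = ((-27 + 2*(-8 + 3*(1/6))) + 112)**2 = ((-27 + 2*(-8 + 1/2)) + 112)**2 = ((-27 + 2*(-15/2)) + 112)**2 = ((-27 - 15) + 112)**2 = (-42 + 112)**2 = 70**2 = 4900)
k(-511, -516) - R = (1/2)*(-516 - 511)/(-511) - 1*4900 = (1/2)*(-1/511)*(-1027) - 4900 = 1027/1022 - 4900 = -5006773/1022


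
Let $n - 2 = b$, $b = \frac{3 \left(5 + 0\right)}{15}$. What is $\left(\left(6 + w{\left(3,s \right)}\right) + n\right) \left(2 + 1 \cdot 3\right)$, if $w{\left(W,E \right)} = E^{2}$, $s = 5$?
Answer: $170$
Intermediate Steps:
$b = 1$ ($b = 3 \cdot 5 \cdot \frac{1}{15} = 15 \cdot \frac{1}{15} = 1$)
$n = 3$ ($n = 2 + 1 = 3$)
$\left(\left(6 + w{\left(3,s \right)}\right) + n\right) \left(2 + 1 \cdot 3\right) = \left(\left(6 + 5^{2}\right) + 3\right) \left(2 + 1 \cdot 3\right) = \left(\left(6 + 25\right) + 3\right) \left(2 + 3\right) = \left(31 + 3\right) 5 = 34 \cdot 5 = 170$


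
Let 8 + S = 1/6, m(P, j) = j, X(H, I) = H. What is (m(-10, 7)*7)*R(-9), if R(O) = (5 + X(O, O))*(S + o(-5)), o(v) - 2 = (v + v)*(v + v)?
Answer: -55370/3 ≈ -18457.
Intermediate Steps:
o(v) = 2 + 4*v² (o(v) = 2 + (v + v)*(v + v) = 2 + (2*v)*(2*v) = 2 + 4*v²)
S = -47/6 (S = -8 + 1/6 = -8 + 1*(⅙) = -8 + ⅙ = -47/6 ≈ -7.8333)
R(O) = 2825/6 + 565*O/6 (R(O) = (5 + O)*(-47/6 + (2 + 4*(-5)²)) = (5 + O)*(-47/6 + (2 + 4*25)) = (5 + O)*(-47/6 + (2 + 100)) = (5 + O)*(-47/6 + 102) = (5 + O)*(565/6) = 2825/6 + 565*O/6)
(m(-10, 7)*7)*R(-9) = (7*7)*(2825/6 + (565/6)*(-9)) = 49*(2825/6 - 1695/2) = 49*(-1130/3) = -55370/3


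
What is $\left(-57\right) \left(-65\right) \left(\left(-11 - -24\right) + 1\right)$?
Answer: $51870$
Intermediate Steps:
$\left(-57\right) \left(-65\right) \left(\left(-11 - -24\right) + 1\right) = 3705 \left(\left(-11 + 24\right) + 1\right) = 3705 \left(13 + 1\right) = 3705 \cdot 14 = 51870$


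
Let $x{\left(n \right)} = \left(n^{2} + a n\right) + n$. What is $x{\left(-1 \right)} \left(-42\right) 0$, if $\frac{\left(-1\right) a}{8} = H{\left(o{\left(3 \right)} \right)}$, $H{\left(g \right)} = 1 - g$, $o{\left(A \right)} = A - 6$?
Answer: $0$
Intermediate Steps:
$o{\left(A \right)} = -6 + A$ ($o{\left(A \right)} = A - 6 = -6 + A$)
$a = -32$ ($a = - 8 \left(1 - \left(-6 + 3\right)\right) = - 8 \left(1 - -3\right) = - 8 \left(1 + 3\right) = \left(-8\right) 4 = -32$)
$x{\left(n \right)} = n^{2} - 31 n$ ($x{\left(n \right)} = \left(n^{2} - 32 n\right) + n = n^{2} - 31 n$)
$x{\left(-1 \right)} \left(-42\right) 0 = - (-31 - 1) \left(-42\right) 0 = \left(-1\right) \left(-32\right) \left(-42\right) 0 = 32 \left(-42\right) 0 = \left(-1344\right) 0 = 0$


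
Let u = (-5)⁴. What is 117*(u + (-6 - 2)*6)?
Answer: 67509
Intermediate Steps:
u = 625
117*(u + (-6 - 2)*6) = 117*(625 + (-6 - 2)*6) = 117*(625 - 8*6) = 117*(625 - 48) = 117*577 = 67509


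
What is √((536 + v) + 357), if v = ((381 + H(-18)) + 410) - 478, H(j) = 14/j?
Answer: √10847/3 ≈ 34.716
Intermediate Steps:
v = 2810/9 (v = ((381 + 14/(-18)) + 410) - 478 = ((381 + 14*(-1/18)) + 410) - 478 = ((381 - 7/9) + 410) - 478 = (3422/9 + 410) - 478 = 7112/9 - 478 = 2810/9 ≈ 312.22)
√((536 + v) + 357) = √((536 + 2810/9) + 357) = √(7634/9 + 357) = √(10847/9) = √10847/3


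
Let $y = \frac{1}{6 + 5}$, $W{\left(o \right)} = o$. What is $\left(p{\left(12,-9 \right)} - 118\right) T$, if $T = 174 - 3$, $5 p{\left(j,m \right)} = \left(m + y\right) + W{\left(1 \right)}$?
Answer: $- \frac{1124667}{55} \approx -20449.0$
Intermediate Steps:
$y = \frac{1}{11} \approx 0.090909$
$p{\left(j,m \right)} = \frac{12}{55} + \frac{m}{5}$ ($p{\left(j,m \right)} = \frac{\left(m + \frac{1}{11}\right) + 1}{5} = \frac{\left(\frac{1}{11} + m\right) + 1}{5} = \frac{\frac{12}{11} + m}{5} = \frac{12}{55} + \frac{m}{5}$)
$T = 171$
$\left(p{\left(12,-9 \right)} - 118\right) T = \left(\left(\frac{12}{55} + \frac{1}{5} \left(-9\right)\right) - 118\right) 171 = \left(\left(\frac{12}{55} - \frac{9}{5}\right) - 118\right) 171 = \left(- \frac{87}{55} - 118\right) 171 = \left(- \frac{6577}{55}\right) 171 = - \frac{1124667}{55}$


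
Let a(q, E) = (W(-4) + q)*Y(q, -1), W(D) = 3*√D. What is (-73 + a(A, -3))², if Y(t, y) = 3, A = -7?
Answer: 8512 - 3384*I ≈ 8512.0 - 3384.0*I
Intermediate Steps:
a(q, E) = 3*q + 18*I (a(q, E) = (3*√(-4) + q)*3 = (3*(2*I) + q)*3 = (6*I + q)*3 = (q + 6*I)*3 = 3*q + 18*I)
(-73 + a(A, -3))² = (-73 + (3*(-7) + 18*I))² = (-73 + (-21 + 18*I))² = (-94 + 18*I)²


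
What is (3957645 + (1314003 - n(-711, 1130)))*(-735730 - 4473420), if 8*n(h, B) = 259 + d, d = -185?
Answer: -54921513989125/2 ≈ -2.7461e+13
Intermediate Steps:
n(h, B) = 37/4 (n(h, B) = (259 - 185)/8 = (⅛)*74 = 37/4)
(3957645 + (1314003 - n(-711, 1130)))*(-735730 - 4473420) = (3957645 + (1314003 - 1*37/4))*(-735730 - 4473420) = (3957645 + (1314003 - 37/4))*(-5209150) = (3957645 + 5255975/4)*(-5209150) = (21086555/4)*(-5209150) = -54921513989125/2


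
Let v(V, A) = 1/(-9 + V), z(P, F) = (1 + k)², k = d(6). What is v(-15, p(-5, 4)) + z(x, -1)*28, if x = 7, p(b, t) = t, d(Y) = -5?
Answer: 10751/24 ≈ 447.96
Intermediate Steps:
k = -5
z(P, F) = 16 (z(P, F) = (1 - 5)² = (-4)² = 16)
v(-15, p(-5, 4)) + z(x, -1)*28 = 1/(-9 - 15) + 16*28 = 1/(-24) + 448 = -1/24 + 448 = 10751/24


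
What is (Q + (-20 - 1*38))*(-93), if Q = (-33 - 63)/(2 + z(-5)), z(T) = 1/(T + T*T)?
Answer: 399714/41 ≈ 9749.1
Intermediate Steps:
z(T) = 1/(T + T**2)
Q = -1920/41 (Q = (-33 - 63)/(2 + 1/((-5)*(1 - 5))) = -96/(2 - 1/5/(-4)) = -96/(2 - 1/5*(-1/4)) = -96/(2 + 1/20) = -96/41/20 = -96*20/41 = -1920/41 ≈ -46.829)
(Q + (-20 - 1*38))*(-93) = (-1920/41 + (-20 - 1*38))*(-93) = (-1920/41 + (-20 - 38))*(-93) = (-1920/41 - 58)*(-93) = -4298/41*(-93) = 399714/41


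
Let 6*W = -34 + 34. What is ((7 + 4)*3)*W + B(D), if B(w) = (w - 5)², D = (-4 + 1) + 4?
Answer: 16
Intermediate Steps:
D = 1 (D = -3 + 4 = 1)
W = 0 (W = (-34 + 34)/6 = (⅙)*0 = 0)
B(w) = (-5 + w)²
((7 + 4)*3)*W + B(D) = ((7 + 4)*3)*0 + (-5 + 1)² = (11*3)*0 + (-4)² = 33*0 + 16 = 0 + 16 = 16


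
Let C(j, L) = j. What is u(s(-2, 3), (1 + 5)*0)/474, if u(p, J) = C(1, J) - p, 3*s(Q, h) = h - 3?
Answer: 1/474 ≈ 0.0021097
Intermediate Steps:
s(Q, h) = -1 + h/3 (s(Q, h) = (h - 3)/3 = (-3 + h)/3 = -1 + h/3)
u(p, J) = 1 - p
u(s(-2, 3), (1 + 5)*0)/474 = (1 - (-1 + (⅓)*3))/474 = (1 - (-1 + 1))*(1/474) = (1 - 1*0)*(1/474) = (1 + 0)*(1/474) = 1*(1/474) = 1/474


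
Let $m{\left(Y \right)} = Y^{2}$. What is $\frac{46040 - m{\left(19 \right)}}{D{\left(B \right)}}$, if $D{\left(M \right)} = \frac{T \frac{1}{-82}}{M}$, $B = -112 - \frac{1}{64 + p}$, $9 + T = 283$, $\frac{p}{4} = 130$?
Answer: $\frac{122500526151}{80008} \approx 1.5311 \cdot 10^{6}$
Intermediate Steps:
$p = 520$ ($p = 4 \cdot 130 = 520$)
$T = 274$ ($T = -9 + 283 = 274$)
$B = - \frac{65409}{584}$ ($B = -112 - \frac{1}{64 + 520} = -112 - \frac{1}{584} = - \frac{65409}{584} \approx -112.0$)
$D{\left(M \right)} = - \frac{137}{41 M}$ ($D{\left(M \right)} = \frac{274 \frac{1}{-82}}{M} = \frac{274 \left(- \frac{1}{82}\right)}{M} = - \frac{137}{41 M}$)
$\frac{46040 - m{\left(19 \right)}}{D{\left(B \right)}} = \frac{46040 - 19^{2}}{\left(- \frac{137}{41}\right) \frac{1}{- \frac{65409}{584}}} = \frac{46040 - 361}{\left(- \frac{137}{41}\right) \left(- \frac{584}{65409}\right)} = \frac{46040 - 361}{\frac{80008}{2681769}} = 45679 \cdot \frac{2681769}{80008} = \frac{122500526151}{80008}$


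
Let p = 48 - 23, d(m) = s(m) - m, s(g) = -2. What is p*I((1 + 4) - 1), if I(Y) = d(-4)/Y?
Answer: 25/2 ≈ 12.500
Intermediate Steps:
d(m) = -2 - m
p = 25
I(Y) = 2/Y (I(Y) = (-2 - 1*(-4))/Y = (-2 + 4)/Y = 2/Y)
p*I((1 + 4) - 1) = 25*(2/((1 + 4) - 1)) = 25*(2/(5 - 1)) = 25*(2/4) = 25*(2*(1/4)) = 25*(1/2) = 25/2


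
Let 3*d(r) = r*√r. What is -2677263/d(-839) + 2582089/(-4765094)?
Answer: -2582089/4765094 - 8031789*I*√839/703921 ≈ -0.54188 - 330.5*I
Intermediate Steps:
d(r) = r^(3/2)/3 (d(r) = (r*√r)/3 = r^(3/2)/3)
-2677263/d(-839) + 2582089/(-4765094) = -2677263*3*I*√839/703921 + 2582089/(-4765094) = -2677263*3*I*√839/703921 + 2582089*(-1/4765094) = -2677263*3*I*√839/703921 - 2582089/4765094 = -8031789*I*√839/703921 - 2582089/4765094 = -2582089/4765094 - 8031789*I*√839/703921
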